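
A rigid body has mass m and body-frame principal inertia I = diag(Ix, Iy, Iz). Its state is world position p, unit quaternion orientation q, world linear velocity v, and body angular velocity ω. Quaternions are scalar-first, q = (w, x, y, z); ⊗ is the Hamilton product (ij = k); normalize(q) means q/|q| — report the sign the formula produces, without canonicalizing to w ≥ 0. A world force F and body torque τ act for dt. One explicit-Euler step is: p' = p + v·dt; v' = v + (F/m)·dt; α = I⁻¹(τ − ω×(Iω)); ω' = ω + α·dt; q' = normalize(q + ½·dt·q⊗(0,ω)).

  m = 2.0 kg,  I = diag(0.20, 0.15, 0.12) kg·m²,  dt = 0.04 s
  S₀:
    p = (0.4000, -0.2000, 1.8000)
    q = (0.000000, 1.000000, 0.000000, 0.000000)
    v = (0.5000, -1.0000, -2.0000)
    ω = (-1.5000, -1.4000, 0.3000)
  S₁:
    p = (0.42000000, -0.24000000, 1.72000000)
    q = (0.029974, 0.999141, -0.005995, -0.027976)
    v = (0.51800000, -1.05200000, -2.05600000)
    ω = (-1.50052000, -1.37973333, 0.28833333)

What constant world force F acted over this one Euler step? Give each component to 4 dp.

Δv = v₁−v₀ = (0.01800000, -0.05200000, -0.05600000)
m·(v₁−v₀)/dt = (0.9000, -2.6000, -2.8000)

F = (0.9000, -2.6000, -2.8000)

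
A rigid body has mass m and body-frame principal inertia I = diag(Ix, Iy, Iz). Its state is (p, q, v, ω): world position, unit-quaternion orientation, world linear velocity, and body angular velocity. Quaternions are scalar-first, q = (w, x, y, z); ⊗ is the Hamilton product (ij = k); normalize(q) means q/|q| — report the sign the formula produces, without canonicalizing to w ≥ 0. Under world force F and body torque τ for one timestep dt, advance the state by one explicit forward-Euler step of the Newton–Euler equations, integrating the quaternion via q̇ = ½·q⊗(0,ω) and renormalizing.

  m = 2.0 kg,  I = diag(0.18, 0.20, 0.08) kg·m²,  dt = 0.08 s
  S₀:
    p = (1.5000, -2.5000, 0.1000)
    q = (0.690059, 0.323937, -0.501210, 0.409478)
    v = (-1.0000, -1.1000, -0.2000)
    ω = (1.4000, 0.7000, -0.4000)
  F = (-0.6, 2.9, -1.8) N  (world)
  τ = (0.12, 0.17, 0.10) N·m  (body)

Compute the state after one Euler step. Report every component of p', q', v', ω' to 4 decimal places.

α = I⁻¹(τ − ω×Iω) = (0.4800, 1.1300, 1.0050)
new body rate ω' = (1.4384, 0.7904, -0.3196)
Hamilton product q⊗(0,ω) = (0.0611264, 0.8799320, 1.1858853, 0.6524263)
q + ½dt·q⊗(0,ω), renormalized = (0.6911, 0.3584, -0.4528, 0.4347)
new position p' = (1.4200, -2.5880, 0.0840)
new velocity v' = (-1.0240, -0.9840, -0.2720)

p' = (1.4200, -2.5880, 0.0840)
q' = (0.6911, 0.3584, -0.4528, 0.4347)
v' = (-1.0240, -0.9840, -0.2720)
ω' = (1.4384, 0.7904, -0.3196)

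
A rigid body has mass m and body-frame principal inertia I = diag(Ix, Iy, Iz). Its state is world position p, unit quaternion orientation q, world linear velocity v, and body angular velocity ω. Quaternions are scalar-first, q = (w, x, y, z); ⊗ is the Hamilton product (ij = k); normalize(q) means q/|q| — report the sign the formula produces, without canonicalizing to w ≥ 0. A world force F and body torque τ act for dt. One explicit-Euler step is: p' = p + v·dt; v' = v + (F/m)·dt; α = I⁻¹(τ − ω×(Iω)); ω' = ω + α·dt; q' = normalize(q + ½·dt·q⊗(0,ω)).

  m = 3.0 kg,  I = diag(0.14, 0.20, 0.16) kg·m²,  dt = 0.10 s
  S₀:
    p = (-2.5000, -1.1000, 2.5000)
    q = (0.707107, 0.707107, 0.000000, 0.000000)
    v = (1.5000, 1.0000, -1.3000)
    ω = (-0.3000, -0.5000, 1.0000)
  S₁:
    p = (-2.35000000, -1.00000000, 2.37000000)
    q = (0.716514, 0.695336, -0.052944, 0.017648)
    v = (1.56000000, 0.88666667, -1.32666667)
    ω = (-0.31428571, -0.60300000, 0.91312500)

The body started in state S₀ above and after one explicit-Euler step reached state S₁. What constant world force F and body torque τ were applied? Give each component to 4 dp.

v₁ − v₀ = (0.06000000, -0.11333333, -0.02666667)
m·(v₁−v₀)/dt = (1.8000, -3.4000, -0.8000)
ω₁ − ω₀ = (-0.01428571, -0.10300000, -0.08687500)
I·α + gyro = (0.0000, -0.2000, -0.1300)

F = (1.8000, -3.4000, -0.8000)
τ = (0.0000, -0.2000, -0.1300)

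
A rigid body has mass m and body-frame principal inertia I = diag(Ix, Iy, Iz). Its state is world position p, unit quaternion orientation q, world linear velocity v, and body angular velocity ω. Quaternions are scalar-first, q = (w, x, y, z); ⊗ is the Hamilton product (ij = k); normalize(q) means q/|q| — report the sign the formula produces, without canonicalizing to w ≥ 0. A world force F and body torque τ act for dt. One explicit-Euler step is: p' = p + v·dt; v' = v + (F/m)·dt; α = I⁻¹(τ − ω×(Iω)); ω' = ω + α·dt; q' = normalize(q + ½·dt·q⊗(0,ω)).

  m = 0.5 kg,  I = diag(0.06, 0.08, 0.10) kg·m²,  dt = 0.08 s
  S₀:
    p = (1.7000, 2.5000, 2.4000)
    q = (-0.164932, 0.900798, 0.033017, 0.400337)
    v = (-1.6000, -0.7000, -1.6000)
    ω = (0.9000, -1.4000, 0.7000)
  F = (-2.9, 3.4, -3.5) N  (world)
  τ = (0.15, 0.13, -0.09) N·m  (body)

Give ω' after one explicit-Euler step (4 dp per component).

ω' = (1.1261, -1.2448, 0.6482)

ω×(Iω) gyroscopic = (-0.0196, -0.0252, -0.0252)
(τ − ω×Iω)/I = (2.8267, 1.9400, -0.6480)
new body rate ω' = (1.1261, -1.2448, 0.6482)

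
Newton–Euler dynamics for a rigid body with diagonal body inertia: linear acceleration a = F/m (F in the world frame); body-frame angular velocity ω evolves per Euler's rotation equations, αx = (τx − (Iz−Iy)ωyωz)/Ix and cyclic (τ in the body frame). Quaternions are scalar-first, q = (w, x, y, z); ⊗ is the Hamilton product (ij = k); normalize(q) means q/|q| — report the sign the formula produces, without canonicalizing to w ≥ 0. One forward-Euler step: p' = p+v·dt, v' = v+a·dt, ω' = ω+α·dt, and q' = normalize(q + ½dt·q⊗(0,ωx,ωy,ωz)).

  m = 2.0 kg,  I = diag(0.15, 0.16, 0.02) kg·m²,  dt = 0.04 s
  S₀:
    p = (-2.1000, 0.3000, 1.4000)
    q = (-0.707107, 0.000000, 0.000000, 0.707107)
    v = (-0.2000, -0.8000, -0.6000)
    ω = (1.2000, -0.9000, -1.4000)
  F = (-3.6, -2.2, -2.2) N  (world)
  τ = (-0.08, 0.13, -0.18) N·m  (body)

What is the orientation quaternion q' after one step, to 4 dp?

q' = (-0.6867, -0.0042, 0.0297, 0.7263)

q⊗(0,ω) = (0.9899498, -0.2121321, 1.4849247, 0.9899498)
q' = normalize(q + ½dt·q⊗(0,ω)) = (-0.6867, -0.0042, 0.0297, 0.7263)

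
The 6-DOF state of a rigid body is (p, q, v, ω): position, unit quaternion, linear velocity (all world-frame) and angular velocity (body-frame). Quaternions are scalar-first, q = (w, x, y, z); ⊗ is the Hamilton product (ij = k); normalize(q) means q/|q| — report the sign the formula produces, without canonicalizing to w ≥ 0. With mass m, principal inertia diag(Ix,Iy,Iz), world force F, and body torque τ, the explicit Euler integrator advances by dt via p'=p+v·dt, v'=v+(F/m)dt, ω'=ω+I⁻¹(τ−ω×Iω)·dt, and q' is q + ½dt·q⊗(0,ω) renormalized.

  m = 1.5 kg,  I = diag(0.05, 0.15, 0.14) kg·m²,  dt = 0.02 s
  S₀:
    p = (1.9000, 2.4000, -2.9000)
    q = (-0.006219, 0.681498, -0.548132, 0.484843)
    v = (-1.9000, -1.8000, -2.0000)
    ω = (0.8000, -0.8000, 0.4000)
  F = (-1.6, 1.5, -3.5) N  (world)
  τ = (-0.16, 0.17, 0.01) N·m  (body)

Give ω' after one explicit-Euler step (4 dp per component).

ω' = (0.7347, -0.7735, 0.4106)

α = I⁻¹(τ − ω×Iω) = (-3.2640, 1.3253, 0.5286)
new body rate ω' = (0.7347, -0.7735, 0.4106)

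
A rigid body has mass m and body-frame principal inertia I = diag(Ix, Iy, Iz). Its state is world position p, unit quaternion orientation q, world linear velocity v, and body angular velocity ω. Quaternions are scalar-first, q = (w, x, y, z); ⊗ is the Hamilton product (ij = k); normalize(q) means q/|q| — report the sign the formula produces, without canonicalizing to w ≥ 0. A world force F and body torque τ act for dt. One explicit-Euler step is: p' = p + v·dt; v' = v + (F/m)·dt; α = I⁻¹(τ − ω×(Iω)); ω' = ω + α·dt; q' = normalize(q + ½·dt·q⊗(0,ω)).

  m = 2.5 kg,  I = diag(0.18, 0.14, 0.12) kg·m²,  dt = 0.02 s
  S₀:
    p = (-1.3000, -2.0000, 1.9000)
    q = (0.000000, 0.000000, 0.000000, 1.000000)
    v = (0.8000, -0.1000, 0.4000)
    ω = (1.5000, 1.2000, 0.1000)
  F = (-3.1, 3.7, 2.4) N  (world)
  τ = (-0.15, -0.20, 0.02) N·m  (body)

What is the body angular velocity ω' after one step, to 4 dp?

ω' = (1.4836, 1.1701, 0.1153)

(τ − ω×Iω)/I = (-0.8200, -1.4929, 0.7667)
new body rate ω' = (1.4836, 1.1701, 0.1153)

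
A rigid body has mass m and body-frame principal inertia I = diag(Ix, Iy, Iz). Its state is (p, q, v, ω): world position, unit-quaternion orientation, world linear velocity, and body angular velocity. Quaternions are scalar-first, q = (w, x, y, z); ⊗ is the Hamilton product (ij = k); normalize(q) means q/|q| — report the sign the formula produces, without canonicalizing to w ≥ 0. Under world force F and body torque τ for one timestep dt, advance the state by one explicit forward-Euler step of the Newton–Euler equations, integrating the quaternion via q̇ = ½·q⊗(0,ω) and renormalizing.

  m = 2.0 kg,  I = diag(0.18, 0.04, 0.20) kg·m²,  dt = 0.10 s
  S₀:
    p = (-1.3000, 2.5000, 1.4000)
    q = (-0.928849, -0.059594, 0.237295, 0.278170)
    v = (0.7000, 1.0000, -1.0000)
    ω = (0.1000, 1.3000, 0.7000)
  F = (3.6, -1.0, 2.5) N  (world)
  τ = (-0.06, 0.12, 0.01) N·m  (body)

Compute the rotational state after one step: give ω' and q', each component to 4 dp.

gyro term ω×Iω = (0.1456, -0.0014, -0.0182)
α = I⁻¹(τ − ω×Iω) = (-1.1422, 3.0350, 0.1410)
new body rate ω' = (-0.0142, 1.6035, 0.7141)
2q̇ = q⊗(0,ω) = (-0.4972431, -0.2883994, -1.1379709, -0.7513960)
q' = normalize(q + ½dt·q⊗(0,ω)) = (-0.9511, -0.0738, 0.1799, 0.2399)

ω' = (-0.0142, 1.6035, 0.7141)
q' = (-0.9511, -0.0738, 0.1799, 0.2399)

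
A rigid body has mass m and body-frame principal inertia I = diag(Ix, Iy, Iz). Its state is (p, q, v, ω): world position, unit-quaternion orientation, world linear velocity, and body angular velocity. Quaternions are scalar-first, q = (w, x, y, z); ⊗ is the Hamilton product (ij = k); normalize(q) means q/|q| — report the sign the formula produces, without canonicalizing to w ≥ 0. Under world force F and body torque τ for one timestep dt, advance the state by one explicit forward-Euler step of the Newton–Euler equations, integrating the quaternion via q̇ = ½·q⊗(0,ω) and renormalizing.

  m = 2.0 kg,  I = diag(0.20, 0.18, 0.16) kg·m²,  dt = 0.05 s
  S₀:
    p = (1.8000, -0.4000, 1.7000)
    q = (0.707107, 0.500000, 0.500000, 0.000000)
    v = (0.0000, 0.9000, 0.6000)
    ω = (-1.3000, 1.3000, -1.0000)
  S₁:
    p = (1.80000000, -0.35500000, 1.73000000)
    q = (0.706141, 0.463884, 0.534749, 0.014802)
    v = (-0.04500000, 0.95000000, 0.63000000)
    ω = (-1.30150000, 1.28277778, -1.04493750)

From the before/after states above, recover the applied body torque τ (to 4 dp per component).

τ = (0.0200, -0.0100, -0.1100)

ω₁ − ω₀ = (-0.00150000, -0.01722222, -0.04493750)
gyro term ω₀×Iω₀ = (0.0260, 0.0520, 0.0338)
τ = I·(Δω/dt) + ω₀×(Iω₀) = (0.0200, -0.0100, -0.1100)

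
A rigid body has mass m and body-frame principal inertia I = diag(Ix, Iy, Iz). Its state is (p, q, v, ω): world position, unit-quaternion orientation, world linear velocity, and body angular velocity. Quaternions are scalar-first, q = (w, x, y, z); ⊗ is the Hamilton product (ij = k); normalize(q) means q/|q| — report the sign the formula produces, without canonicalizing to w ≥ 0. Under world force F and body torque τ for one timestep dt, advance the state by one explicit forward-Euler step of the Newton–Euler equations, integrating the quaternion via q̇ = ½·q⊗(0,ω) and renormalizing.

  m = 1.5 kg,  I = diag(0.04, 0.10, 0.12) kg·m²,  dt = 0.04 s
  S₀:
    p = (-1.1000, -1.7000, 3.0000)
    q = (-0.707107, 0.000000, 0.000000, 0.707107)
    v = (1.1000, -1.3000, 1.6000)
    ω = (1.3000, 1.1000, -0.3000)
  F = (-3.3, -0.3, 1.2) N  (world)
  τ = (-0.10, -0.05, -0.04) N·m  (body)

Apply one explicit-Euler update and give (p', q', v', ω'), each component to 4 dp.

gyro term ω×Iω = (-0.0066, 0.0312, 0.0858)
α = I⁻¹(τ − ω×Iω) = (-2.3350, -0.8120, -1.0483)
ω' = ω + α·dt = (1.2066, 1.0675, -0.3419)
q⊗(0,ω) = (0.2121321, -1.6970568, 0.1414214, 0.2121321)
q' = normalize(q + ½dt·q⊗(0,ω)) = (-0.7024, -0.0339, 0.0028, 0.7109)
linear accel F/m = (-2.2000, -0.2000, 0.8000)
p + v·dt = (-1.0560, -1.7520, 3.0640)
new velocity v' = (1.0120, -1.3080, 1.6320)

p' = (-1.0560, -1.7520, 3.0640)
q' = (-0.7024, -0.0339, 0.0028, 0.7109)
v' = (1.0120, -1.3080, 1.6320)
ω' = (1.2066, 1.0675, -0.3419)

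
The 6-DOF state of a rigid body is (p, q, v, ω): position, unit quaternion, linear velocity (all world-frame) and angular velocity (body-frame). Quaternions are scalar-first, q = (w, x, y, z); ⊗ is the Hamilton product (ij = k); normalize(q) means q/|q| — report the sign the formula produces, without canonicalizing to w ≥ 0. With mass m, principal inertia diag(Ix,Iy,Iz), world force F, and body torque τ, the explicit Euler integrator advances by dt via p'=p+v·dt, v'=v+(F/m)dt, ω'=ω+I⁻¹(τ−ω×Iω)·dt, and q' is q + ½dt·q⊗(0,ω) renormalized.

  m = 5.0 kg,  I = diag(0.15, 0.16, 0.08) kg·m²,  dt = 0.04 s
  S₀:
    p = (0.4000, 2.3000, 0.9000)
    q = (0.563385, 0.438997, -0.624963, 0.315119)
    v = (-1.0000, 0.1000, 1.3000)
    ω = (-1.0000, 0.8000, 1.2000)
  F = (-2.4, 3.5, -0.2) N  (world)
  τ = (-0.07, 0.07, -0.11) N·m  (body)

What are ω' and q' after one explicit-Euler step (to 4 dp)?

ω' = (-0.9982, 0.8385, 1.1490)
q' = (0.5742, 0.4074, -0.6324, 0.3230)

angular accel α = (0.0453, 0.9625, -1.2750)
new body rate ω' = (-0.9982, 0.8385, 1.1490)
Hamilton product q⊗(0,ω) = (0.5608246, -1.5654358, -0.3912074, 0.4022966)
q + ½dt·q⊗(0,ω), renormalized = (0.5742, 0.4074, -0.6324, 0.3230)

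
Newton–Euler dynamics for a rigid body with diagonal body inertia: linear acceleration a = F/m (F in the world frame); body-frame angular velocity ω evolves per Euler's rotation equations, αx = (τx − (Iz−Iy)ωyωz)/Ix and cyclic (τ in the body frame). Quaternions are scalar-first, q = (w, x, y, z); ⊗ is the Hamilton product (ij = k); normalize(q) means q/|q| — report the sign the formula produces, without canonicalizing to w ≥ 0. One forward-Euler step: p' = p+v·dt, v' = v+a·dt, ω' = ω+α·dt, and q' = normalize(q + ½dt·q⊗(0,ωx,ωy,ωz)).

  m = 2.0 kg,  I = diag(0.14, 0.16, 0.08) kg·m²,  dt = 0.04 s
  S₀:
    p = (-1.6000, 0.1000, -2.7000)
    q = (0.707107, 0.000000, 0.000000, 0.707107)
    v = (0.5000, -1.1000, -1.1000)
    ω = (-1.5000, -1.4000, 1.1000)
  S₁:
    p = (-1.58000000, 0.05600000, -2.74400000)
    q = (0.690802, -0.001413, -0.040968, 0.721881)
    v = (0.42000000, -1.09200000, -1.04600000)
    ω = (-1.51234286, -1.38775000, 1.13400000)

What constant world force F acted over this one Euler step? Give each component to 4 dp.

Δv = v₁−v₀ = (-0.08000000, 0.00800000, 0.05400000)
F = m·Δv/dt = (-4.0000, 0.4000, 2.7000)

F = (-4.0000, 0.4000, 2.7000)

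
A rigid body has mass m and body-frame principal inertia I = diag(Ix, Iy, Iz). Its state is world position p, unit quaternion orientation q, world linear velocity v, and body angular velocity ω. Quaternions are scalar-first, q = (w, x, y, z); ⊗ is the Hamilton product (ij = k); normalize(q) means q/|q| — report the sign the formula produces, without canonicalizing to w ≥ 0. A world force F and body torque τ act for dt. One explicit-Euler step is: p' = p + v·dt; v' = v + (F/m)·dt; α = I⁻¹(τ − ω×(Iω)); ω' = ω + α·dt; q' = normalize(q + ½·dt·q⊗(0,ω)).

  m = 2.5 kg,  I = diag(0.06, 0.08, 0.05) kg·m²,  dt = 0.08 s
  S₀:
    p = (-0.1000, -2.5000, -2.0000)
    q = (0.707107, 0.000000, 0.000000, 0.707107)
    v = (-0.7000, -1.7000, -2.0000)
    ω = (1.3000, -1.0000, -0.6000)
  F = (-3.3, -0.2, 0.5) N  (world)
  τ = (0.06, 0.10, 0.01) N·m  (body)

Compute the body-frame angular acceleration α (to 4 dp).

α = (1.3000, 1.3475, 0.7200)

ω×(Iω) gyroscopic = (-0.0180, -0.0078, -0.0260)
angular accel α = (1.3000, 1.3475, 0.7200)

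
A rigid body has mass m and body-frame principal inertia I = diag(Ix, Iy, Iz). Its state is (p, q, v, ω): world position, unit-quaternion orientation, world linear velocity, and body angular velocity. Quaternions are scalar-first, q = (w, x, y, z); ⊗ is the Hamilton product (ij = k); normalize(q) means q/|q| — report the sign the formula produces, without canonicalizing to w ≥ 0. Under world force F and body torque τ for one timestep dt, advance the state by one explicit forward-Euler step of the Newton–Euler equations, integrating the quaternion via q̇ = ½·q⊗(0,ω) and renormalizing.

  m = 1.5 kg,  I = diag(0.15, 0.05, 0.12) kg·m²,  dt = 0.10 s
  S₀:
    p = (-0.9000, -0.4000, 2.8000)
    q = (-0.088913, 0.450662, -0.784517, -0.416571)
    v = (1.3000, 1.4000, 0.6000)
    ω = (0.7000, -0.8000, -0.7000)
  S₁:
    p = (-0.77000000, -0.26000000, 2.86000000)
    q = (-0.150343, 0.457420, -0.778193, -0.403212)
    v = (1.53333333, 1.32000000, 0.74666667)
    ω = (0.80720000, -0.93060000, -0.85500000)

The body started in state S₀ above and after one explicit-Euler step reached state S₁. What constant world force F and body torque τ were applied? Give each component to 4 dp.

F = (3.5000, -1.2000, 2.2000)
τ = (0.2000, -0.0800, -0.1300)

Δω = ω₁−ω₀ = (0.10720000, -0.13060000, -0.15500000)
precession coupling = (0.0392, -0.0147, 0.0560)
applied torque τ = (0.2000, -0.0800, -0.1300)
velocity change Δv = (0.23333333, -0.08000000, 0.14666667)
F = m·Δv/dt = (3.5000, -1.2000, 2.2000)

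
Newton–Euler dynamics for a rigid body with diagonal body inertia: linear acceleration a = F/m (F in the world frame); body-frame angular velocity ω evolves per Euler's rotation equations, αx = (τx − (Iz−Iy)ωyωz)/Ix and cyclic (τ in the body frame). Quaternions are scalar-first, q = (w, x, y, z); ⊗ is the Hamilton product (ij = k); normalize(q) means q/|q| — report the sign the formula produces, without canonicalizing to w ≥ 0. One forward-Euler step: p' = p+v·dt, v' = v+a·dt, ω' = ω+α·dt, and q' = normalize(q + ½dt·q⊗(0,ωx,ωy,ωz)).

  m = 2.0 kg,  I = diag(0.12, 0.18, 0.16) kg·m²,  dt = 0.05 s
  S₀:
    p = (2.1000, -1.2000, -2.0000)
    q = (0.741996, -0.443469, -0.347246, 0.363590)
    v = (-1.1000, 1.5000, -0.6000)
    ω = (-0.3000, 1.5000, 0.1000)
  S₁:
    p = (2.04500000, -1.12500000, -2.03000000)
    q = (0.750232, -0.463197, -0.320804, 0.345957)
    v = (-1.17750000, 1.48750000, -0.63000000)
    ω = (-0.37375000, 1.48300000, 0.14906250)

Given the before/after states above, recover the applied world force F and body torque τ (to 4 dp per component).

F = (-3.1000, -0.5000, -1.2000)
τ = (-0.1800, -0.0600, 0.1300)

ω₁ − ω₀ = (-0.07375000, -0.01700000, 0.04906250)
precession coupling = (-0.0030, 0.0012, -0.0270)
applied torque τ = (-0.1800, -0.0600, 0.1300)
Δv = v₁−v₀ = (-0.07750000, -0.01250000, -0.03000000)
m·(v₁−v₀)/dt = (-3.1000, -0.5000, -1.2000)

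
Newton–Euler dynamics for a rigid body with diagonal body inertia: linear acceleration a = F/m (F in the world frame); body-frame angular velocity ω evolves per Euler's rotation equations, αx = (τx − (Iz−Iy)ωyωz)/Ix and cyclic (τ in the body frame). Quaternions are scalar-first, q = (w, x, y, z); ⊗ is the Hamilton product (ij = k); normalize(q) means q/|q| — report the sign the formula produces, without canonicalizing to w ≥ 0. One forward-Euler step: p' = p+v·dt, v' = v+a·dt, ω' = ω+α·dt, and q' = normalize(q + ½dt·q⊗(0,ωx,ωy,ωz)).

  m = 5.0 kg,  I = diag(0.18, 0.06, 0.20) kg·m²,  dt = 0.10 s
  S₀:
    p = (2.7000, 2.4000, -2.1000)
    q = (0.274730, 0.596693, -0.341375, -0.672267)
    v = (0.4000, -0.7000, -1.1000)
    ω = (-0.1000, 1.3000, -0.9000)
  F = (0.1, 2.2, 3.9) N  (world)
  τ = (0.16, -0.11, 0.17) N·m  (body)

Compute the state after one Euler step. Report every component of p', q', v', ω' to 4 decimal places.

linear accel F/m = (0.0200, 0.4400, 0.7800)
p' = p + v·dt = (2.7400, 2.3300, -2.2100)
v + (F/m)dt = (0.4020, -0.6560, -1.0220)
precession coupling ω×(Iω) = (-0.1638, -0.0018, 0.0156)
α = I⁻¹(τ − ω×Iω) = (1.7989, -1.8033, 0.7720)
new body rate ω' = (0.0799, 1.1197, -0.8228)
Hamilton product q⊗(0,ω) = (-0.1015835, 1.1537116, 0.9613994, 0.4943064)
q + ½dt·q⊗(0,ω), renormalized = (0.2688, 0.6523, -0.2924, -0.6455)

p' = (2.7400, 2.3300, -2.2100)
q' = (0.2688, 0.6523, -0.2924, -0.6455)
v' = (0.4020, -0.6560, -1.0220)
ω' = (0.0799, 1.1197, -0.8228)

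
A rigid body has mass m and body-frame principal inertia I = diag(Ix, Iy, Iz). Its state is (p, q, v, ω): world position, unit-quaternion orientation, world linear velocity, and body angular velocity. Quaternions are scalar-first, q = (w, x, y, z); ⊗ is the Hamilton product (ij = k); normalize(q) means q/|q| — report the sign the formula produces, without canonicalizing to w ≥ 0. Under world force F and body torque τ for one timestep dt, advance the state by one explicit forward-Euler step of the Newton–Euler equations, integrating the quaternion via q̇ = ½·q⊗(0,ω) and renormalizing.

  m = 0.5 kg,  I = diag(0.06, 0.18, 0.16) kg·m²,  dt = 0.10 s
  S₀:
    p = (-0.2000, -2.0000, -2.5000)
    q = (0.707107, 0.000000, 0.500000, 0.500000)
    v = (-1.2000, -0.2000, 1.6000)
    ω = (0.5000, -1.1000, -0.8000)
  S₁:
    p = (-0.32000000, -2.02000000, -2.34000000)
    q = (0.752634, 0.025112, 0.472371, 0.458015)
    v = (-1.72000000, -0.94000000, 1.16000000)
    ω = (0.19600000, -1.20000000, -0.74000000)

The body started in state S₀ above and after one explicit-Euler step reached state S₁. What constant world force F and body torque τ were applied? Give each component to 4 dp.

v₁ − v₀ = (-0.52000000, -0.74000000, -0.44000000)
applied force F = (-2.6000, -3.7000, -2.2000)
rate change Δω = (-0.30400000, -0.10000000, 0.06000000)
precession coupling = (-0.0176, 0.0400, -0.0660)
τ = I·(Δω/dt) + ω₀×(Iω₀) = (-0.2000, -0.1400, 0.0300)

F = (-2.6000, -3.7000, -2.2000)
τ = (-0.2000, -0.1400, 0.0300)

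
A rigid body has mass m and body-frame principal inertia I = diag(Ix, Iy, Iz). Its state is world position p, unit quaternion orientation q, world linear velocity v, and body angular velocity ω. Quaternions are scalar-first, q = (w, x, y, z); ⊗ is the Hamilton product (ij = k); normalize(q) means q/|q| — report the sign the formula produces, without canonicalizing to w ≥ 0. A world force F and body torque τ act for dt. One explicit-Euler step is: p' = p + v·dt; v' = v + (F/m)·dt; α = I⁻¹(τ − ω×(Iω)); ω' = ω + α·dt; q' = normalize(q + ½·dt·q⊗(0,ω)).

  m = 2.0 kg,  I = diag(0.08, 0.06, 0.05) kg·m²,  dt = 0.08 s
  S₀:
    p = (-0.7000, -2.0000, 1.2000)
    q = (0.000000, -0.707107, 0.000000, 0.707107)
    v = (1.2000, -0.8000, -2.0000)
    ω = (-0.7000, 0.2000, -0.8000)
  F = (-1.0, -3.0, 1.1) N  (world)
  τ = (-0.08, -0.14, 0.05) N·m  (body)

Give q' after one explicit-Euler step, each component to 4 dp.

q' = (0.0028, -0.7121, -0.0424, 0.7008)

2q̇ = q⊗(0,ω) = (0.0707107, -0.1414214, -1.0606605, -0.1414214)
q + ½dt·q⊗(0,ω), renormalized = (0.0028, -0.7121, -0.0424, 0.7008)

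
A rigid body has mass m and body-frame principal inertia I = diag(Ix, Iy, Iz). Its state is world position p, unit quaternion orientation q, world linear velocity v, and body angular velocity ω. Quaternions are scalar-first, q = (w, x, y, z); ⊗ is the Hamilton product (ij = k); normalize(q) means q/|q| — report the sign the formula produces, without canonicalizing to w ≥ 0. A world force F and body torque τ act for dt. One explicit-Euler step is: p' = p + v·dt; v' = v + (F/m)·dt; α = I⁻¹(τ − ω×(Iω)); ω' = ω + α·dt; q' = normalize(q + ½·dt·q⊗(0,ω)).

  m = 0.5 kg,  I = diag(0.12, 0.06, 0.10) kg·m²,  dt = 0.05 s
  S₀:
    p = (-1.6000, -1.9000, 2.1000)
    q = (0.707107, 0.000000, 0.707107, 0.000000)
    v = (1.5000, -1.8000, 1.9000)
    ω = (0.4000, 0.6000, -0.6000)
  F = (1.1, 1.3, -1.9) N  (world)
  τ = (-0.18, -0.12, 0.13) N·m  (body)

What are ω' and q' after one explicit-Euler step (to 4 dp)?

ω' = (0.3310, 0.5040, -0.5278)
q' = (0.6963, -0.0035, 0.7175, -0.0177)

α = I⁻¹(τ − ω×Iω) = (-1.3800, -1.9200, 1.4440)
ω' = ω + α·dt = (0.3310, 0.5040, -0.5278)
2q̇ = q⊗(0,ω) = (-0.4242642, -0.1414214, 0.4242642, -0.7071070)
updated quaternion q' = (0.6963, -0.0035, 0.7175, -0.0177)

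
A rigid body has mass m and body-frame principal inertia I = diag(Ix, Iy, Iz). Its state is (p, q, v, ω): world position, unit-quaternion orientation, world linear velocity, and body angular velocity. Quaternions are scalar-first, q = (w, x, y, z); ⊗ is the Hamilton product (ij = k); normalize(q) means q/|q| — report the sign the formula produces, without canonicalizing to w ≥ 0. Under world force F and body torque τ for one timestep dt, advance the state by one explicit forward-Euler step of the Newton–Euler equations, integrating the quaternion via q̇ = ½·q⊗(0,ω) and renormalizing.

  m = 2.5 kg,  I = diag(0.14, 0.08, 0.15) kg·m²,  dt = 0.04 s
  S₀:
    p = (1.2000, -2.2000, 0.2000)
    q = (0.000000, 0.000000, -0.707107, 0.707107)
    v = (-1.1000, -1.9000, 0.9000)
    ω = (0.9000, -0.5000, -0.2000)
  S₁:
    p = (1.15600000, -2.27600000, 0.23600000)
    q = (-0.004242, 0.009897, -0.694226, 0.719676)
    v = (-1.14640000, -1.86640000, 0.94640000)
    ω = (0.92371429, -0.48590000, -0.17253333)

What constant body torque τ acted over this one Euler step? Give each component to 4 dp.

τ = (0.0900, 0.0300, 0.1300)

rate change Δω = (0.02371429, 0.01410000, 0.02746667)
gyro term ω₀×Iω₀ = (0.0070, 0.0018, 0.0270)
τ = I·(Δω/dt) + ω₀×(Iω₀) = (0.0900, 0.0300, 0.1300)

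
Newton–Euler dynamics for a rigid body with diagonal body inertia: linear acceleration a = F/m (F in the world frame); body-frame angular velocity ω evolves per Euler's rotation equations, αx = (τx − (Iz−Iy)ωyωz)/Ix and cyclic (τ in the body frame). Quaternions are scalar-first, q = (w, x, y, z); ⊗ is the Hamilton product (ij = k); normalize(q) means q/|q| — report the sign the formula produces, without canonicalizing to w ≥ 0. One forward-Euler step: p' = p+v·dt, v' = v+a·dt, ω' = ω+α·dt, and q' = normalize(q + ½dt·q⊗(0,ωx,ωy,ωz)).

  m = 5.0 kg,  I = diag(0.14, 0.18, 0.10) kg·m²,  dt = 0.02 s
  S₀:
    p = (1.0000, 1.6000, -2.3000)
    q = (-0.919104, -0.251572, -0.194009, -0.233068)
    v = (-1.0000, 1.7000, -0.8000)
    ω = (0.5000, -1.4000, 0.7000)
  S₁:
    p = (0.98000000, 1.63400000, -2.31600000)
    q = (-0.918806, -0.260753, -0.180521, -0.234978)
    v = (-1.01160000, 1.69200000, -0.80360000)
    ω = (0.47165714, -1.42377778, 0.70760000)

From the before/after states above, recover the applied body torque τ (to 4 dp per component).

ω₁ − ω₀ = (-0.02834286, -0.02377778, 0.00760000)
ω₀×(Iω₀) = (0.0784, 0.0140, -0.0280)
I·α + gyro = (-0.1200, -0.2000, 0.0100)

τ = (-0.1200, -0.2000, 0.0100)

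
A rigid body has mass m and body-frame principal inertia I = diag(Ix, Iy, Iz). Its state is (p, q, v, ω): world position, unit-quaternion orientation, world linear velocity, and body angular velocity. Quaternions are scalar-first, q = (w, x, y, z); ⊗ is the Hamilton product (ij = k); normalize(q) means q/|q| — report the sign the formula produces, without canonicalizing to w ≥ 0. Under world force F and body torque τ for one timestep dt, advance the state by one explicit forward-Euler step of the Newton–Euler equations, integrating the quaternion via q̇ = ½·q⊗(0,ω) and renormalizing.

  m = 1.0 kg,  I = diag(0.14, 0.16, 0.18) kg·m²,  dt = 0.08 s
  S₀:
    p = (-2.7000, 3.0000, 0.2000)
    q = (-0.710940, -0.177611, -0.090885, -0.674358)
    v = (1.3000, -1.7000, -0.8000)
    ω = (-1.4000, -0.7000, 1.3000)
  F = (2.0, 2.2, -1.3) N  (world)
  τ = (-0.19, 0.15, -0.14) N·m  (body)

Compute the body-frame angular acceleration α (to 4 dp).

α = (-1.2271, 0.4825, -0.8867)

ω×(Iω) gyroscopic = (-0.0182, 0.0728, 0.0196)
α = I⁻¹(τ − ω×Iω) = (-1.2271, 0.4825, -0.8867)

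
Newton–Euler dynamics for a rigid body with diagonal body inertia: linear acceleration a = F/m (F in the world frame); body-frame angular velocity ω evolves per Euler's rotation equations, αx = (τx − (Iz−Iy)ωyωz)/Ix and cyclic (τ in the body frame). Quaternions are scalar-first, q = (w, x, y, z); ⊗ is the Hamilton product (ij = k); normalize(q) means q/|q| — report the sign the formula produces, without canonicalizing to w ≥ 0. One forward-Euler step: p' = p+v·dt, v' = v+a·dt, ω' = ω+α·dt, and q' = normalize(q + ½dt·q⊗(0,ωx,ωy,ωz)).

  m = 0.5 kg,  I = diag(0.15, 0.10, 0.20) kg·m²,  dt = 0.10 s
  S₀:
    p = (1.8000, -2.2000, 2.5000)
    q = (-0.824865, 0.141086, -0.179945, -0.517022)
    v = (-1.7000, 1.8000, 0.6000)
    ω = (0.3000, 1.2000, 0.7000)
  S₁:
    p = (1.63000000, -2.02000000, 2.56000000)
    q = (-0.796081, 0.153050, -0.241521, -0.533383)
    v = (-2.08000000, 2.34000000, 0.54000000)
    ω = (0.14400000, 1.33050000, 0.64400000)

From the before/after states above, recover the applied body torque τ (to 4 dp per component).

rate change Δω = (-0.15600000, 0.13050000, -0.05600000)
gyro term ω₀×Iω₀ = (0.0840, -0.0105, -0.0180)
applied torque τ = (-0.1500, 0.1200, -0.1300)

τ = (-0.1500, 0.1200, -0.1300)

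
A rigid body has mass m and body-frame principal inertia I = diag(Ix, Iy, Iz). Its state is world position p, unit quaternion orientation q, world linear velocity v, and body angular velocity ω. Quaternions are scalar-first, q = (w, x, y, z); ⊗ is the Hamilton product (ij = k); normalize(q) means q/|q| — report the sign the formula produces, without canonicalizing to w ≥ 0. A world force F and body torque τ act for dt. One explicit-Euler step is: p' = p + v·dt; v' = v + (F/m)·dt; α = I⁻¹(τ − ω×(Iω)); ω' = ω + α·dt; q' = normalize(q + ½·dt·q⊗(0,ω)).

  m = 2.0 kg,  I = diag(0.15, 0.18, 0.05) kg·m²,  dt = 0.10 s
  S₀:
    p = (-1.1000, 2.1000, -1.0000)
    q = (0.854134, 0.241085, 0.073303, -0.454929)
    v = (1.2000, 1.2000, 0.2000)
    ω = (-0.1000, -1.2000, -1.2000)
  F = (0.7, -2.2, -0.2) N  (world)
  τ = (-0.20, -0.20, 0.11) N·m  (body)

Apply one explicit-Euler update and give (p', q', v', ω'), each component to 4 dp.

a = F/m = (0.3500, -1.1000, -0.1000)
p' = p + v·dt = (-0.9800, 2.2200, -0.9800)
new velocity v' = (1.2350, 1.0900, 0.1900)
angular accel α = (-0.0853, -1.1778, 2.1280)
ω + α·dt = (-0.1085, -1.3178, -0.9872)
q⊗(0,ω) = (-0.4338427, -0.7192918, -0.6901659, -1.3069325)
q' = normalize(q + ½dt·q⊗(0,ω)) = (0.8295, 0.2044, 0.0387, -0.5184)

p' = (-0.9800, 2.2200, -0.9800)
q' = (0.8295, 0.2044, 0.0387, -0.5184)
v' = (1.2350, 1.0900, 0.1900)
ω' = (-0.1085, -1.3178, -0.9872)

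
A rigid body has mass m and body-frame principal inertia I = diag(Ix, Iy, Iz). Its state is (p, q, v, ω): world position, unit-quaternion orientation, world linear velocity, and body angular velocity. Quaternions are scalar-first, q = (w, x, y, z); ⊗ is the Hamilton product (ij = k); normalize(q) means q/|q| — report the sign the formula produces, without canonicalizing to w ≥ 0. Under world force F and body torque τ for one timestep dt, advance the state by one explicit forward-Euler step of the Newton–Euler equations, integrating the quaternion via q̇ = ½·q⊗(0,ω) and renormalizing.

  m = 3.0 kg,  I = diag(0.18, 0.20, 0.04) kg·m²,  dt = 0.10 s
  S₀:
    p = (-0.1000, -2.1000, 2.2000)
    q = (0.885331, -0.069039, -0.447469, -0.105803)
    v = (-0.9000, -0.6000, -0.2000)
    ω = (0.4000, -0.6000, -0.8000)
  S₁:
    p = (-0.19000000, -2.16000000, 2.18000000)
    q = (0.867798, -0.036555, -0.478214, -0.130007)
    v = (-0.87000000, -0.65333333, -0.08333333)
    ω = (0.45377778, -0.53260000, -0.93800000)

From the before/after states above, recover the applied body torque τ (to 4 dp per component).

τ = (0.0200, 0.0900, -0.0600)

ω₁ − ω₀ = (0.05377778, 0.06740000, -0.13800000)
τ = I·(Δω/dt) + ω₀×(Iω₀) = (0.0200, 0.0900, -0.0600)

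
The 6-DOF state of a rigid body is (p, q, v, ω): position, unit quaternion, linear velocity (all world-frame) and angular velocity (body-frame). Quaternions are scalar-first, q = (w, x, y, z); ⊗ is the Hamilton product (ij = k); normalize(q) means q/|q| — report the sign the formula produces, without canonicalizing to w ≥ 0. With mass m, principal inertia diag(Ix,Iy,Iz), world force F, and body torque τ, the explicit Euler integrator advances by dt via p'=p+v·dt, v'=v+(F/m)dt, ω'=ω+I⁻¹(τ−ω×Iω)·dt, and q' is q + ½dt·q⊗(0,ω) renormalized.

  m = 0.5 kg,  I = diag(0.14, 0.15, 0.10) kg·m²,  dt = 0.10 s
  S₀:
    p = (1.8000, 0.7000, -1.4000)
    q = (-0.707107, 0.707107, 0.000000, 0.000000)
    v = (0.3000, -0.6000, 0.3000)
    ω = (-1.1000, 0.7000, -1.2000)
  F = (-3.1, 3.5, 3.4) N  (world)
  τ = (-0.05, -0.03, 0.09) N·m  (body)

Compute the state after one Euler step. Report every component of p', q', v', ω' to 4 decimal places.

p' = (1.8300, 0.6400, -1.3700)
q' = (-0.6656, 0.7431, 0.0176, 0.0669)
v' = (-0.3200, 0.1000, 0.9800)
ω' = (-1.1657, 0.6448, -1.1023)

new position p' = (1.8300, 0.6400, -1.3700)
new velocity v' = (-0.3200, 0.1000, 0.9800)
gyro term ω×Iω = (0.0420, 0.0528, -0.0077)
(τ − ω×Iω)/I = (-0.6571, -0.5520, 0.9770)
ω' = ω + α·dt = (-1.1657, 0.6448, -1.1023)
2q̇ = q⊗(0,ω) = (0.7778177, 0.7778177, 0.3535535, 1.3435033)
q + ½dt·q⊗(0,ω), renormalized = (-0.6656, 0.7431, 0.0176, 0.0669)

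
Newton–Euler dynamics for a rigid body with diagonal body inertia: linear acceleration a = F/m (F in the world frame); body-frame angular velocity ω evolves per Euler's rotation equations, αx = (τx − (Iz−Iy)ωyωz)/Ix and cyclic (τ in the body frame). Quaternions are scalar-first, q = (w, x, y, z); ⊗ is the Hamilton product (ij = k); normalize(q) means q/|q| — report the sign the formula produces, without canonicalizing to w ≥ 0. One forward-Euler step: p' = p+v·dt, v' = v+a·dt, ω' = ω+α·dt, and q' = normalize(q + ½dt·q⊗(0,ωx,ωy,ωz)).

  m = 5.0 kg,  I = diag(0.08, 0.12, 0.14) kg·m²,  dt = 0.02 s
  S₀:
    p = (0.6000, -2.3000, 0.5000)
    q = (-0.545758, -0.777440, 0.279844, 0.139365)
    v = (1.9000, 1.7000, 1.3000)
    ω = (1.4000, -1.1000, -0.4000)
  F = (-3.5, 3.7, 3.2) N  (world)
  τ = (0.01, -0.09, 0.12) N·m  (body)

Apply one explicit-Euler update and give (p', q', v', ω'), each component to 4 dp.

linear accel F/m = (-0.7000, 0.7400, 0.6400)
p' = p + v·dt = (0.6380, -2.2660, 0.5260)
v + (F/m)dt = (1.8860, 1.7148, 1.3128)
precession coupling ω×(Iω) = (0.0088, 0.0336, -0.0616)
α = I⁻¹(τ − ω×Iω) = (0.0150, -1.0300, 1.2971)
ω + α·dt = (1.4003, -1.1206, -0.3741)
2q̇ = q⊗(0,ω) = (1.4519904, -0.7226973, 0.4844688, 0.6817056)
q' = normalize(q + ½dt·q⊗(0,ω)) = (-0.5311, -0.7845, 0.2846, 0.1462)

p' = (0.6380, -2.2660, 0.5260)
q' = (-0.5311, -0.7845, 0.2846, 0.1462)
v' = (1.8860, 1.7148, 1.3128)
ω' = (1.4003, -1.1206, -0.3741)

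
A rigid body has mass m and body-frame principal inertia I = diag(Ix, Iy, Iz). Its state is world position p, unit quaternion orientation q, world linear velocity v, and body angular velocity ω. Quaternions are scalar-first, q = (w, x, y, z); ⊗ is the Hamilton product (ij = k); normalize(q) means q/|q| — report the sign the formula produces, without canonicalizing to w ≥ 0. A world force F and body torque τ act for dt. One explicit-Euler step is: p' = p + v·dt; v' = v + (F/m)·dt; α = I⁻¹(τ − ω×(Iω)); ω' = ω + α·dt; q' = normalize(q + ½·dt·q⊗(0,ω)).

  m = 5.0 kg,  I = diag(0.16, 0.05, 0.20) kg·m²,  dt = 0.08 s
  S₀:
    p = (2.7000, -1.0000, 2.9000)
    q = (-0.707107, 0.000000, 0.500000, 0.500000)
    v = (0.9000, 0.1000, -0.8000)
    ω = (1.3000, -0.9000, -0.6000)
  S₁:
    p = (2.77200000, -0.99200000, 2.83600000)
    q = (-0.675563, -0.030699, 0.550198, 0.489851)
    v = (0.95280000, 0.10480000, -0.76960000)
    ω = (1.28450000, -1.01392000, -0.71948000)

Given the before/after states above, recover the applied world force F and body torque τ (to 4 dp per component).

ω₁ − ω₀ = (-0.01550000, -0.11392000, -0.11948000)
τ = I·(Δω/dt) + ω₀×(Iω₀) = (0.0500, -0.0400, -0.1700)
Δv = v₁−v₀ = (0.05280000, 0.00480000, 0.03040000)
F = m·Δv/dt = (3.3000, 0.3000, 1.9000)

F = (3.3000, 0.3000, 1.9000)
τ = (0.0500, -0.0400, -0.1700)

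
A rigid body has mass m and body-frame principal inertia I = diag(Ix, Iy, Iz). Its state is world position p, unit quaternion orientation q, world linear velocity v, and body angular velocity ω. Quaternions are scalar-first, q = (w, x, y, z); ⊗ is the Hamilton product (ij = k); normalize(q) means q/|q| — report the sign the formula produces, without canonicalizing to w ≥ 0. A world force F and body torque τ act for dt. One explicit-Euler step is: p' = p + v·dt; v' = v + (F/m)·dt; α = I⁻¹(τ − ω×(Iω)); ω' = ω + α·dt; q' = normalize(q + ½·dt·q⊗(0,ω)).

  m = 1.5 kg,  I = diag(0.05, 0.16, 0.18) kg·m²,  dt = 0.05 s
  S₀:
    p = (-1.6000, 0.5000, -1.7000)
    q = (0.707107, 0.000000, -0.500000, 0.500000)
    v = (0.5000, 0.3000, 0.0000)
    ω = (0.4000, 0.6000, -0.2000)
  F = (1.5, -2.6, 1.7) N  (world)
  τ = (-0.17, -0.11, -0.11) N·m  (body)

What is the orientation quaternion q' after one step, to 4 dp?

q' = (0.7170, 0.0021, -0.4843, 0.5014)

q⊗(0,ω) = (0.4000000, 0.0828428, 0.6242642, 0.0585786)
q' = normalize(q + ½dt·q⊗(0,ω)) = (0.7170, 0.0021, -0.4843, 0.5014)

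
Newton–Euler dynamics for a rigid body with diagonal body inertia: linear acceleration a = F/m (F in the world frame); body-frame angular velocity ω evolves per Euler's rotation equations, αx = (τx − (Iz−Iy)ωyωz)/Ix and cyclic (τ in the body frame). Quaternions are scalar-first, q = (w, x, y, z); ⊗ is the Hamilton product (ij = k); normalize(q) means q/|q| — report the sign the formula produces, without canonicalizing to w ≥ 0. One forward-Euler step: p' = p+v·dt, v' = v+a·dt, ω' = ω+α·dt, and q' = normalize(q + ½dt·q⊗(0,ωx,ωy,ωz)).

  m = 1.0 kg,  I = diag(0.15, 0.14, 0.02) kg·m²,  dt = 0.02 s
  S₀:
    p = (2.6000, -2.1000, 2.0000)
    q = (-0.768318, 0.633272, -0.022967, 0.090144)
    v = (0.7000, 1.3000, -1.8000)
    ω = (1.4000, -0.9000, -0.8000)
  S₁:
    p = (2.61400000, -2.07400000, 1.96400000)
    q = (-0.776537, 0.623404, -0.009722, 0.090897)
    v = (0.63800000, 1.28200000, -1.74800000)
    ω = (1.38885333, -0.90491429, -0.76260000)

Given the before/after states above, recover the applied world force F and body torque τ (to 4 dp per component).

F = (-3.1000, -0.9000, 2.6000)
τ = (-0.1700, -0.1800, 0.0500)

rate change Δω = (-0.01114667, -0.00491429, 0.03740000)
τ = I·(Δω/dt) + ω₀×(Iω₀) = (-0.1700, -0.1800, 0.0500)
v₁ − v₀ = (-0.06200000, -0.01800000, 0.05200000)
applied force F = (-3.1000, -0.9000, 2.6000)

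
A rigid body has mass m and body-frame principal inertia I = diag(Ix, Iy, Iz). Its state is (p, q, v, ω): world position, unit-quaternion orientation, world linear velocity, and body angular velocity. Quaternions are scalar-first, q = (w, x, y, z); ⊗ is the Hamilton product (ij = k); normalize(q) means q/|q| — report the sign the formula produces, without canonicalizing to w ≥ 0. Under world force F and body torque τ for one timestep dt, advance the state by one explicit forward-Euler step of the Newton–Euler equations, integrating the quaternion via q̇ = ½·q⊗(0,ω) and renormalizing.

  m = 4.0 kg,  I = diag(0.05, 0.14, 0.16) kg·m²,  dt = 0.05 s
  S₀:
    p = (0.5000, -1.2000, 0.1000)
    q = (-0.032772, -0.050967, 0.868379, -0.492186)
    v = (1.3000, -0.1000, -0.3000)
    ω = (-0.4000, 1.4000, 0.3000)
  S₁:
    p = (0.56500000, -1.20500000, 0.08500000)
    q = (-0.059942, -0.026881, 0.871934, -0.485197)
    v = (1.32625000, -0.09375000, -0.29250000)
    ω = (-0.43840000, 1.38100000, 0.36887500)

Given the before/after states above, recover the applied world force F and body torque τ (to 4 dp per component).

v₁ − v₀ = (0.02625000, 0.00625000, 0.00750000)
m·(v₁−v₀)/dt = (2.1000, 0.5000, 0.6000)
ω₁ − ω₀ = (-0.03840000, -0.01900000, 0.06887500)
gyro term ω₀×Iω₀ = (0.0084, 0.0132, -0.0504)
I·α + gyro = (-0.0300, -0.0400, 0.1700)

F = (2.1000, 0.5000, 0.6000)
τ = (-0.0300, -0.0400, 0.1700)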